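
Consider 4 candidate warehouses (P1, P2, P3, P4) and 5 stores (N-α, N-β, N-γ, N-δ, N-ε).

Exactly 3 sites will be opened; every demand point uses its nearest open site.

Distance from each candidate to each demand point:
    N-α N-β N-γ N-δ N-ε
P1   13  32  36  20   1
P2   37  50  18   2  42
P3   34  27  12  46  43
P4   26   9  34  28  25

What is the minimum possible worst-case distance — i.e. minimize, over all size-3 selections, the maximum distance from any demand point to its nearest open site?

18

Open {P1, P2, P4}.
  Farthest demand point is N-γ at distance 18 (to P2); all others are ≤ 18.
With {P1, P3, P4} the worst case is 20.
With {P2, P3, P4} the worst case is 26.
No size-3 selection achieves below 18.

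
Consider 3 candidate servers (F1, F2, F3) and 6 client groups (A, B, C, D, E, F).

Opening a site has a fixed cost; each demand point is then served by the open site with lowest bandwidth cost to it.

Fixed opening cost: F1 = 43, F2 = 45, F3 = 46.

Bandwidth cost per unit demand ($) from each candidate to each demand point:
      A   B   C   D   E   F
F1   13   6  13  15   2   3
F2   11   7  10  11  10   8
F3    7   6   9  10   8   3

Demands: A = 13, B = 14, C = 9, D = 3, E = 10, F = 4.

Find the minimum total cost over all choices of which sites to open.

407

Open {F1, F3}: assign each demand point to its cheapest open site.
  A→F3 13×7=91, B→F1 14×6=84, C→F3 9×9=81, D→F3 3×10=30, E→F1 10×2=20, F→F1 4×3=12
  bandwidth cost 318, fixed 89 → total 407.
Compare {F3}: bandwidth cost 378 + fixed 46 = 424.
Compare {F1, F2, F3}: bandwidth cost 318 + fixed 134 = 452.
Compare {F2, F3}: bandwidth cost 378 + fixed 91 = 469.
All other subsets cost ≥ 424. Minimum total cost: 407.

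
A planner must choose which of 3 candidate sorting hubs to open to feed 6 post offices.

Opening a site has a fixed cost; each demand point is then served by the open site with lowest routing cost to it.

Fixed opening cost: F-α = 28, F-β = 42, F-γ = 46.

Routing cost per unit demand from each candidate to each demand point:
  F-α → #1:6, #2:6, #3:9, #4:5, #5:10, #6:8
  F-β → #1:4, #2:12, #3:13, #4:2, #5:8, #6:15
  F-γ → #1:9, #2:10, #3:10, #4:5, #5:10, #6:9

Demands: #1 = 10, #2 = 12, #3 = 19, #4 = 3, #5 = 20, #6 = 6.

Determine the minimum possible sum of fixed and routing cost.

567

Open {F-α, F-β}: assign each demand point to its cheapest open site.
  #1→F-β 10×4=40, #2→F-α 12×6=72, #3→F-α 19×9=171, #4→F-β 3×2=6, #5→F-β 20×8=160, #6→F-α 6×8=48
  routing cost 497, fixed 70 → total 567.
Compare {F-α}: routing cost 566 + fixed 28 = 594.
Compare {F-α, F-β, F-γ}: routing cost 497 + fixed 116 = 613.
Compare {F-α, F-γ}: routing cost 566 + fixed 74 = 640.
All other subsets cost ≥ 594. Minimum total cost: 567.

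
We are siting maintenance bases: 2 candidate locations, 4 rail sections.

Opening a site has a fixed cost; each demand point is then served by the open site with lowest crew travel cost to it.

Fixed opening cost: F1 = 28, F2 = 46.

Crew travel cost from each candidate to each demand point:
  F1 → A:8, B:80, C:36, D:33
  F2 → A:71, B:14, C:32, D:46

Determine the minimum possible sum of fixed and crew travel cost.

161

Open {F1, F2}: assign each demand point to its cheapest open site.
  A→F1 8, B→F2 14, C→F2 32, D→F1 33
  crew travel cost 87, fixed 74 → total 161.
Compare {F1}: crew travel cost 157 + fixed 28 = 185.
Compare {F2}: crew travel cost 163 + fixed 46 = 209.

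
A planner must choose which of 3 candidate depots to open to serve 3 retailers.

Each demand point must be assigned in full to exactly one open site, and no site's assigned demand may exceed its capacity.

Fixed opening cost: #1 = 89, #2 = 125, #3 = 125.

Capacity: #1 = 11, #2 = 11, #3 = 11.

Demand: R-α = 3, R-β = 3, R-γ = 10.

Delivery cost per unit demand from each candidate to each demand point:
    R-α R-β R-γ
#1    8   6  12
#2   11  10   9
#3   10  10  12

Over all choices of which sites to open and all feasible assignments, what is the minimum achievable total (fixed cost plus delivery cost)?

Open {#1, #2}; cheapest assignment that respects the capacities:
  #1 (cap 11, load 6): R-α, R-β — cost 3×8 + 3×6 = 42
  #2 (cap 11, load 10): R-γ — cost 10×9 = 90
  Shipping 132, fixed 214 → total 346.
  Any other capacity-feasible assignment to {#1, #2} ships for at least 132.
Compare {#1, #3}: its best feasible assignment gives total 376.
Compare {#2, #3}: its best feasible assignment gives total 400.
Every other set of open sites that can feasibly serve all demand totals ≥ 376 even under its best assignment. Minimum: 346.

346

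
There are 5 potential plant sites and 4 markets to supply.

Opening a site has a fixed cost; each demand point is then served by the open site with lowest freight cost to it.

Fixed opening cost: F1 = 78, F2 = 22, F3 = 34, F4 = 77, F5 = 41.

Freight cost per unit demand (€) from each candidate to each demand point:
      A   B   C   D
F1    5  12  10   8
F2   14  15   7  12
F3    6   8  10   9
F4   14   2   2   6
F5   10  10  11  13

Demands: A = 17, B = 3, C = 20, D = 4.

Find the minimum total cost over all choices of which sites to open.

283

Open {F3, F4}: assign each demand point to its cheapest open site.
  A→F3 17×6=102, B→F4 3×2=6, C→F4 20×2=40, D→F4 4×6=24
  freight cost 172, fixed 111 → total 283.
Compare {F2, F3, F4}: freight cost 172 + fixed 133 = 305.
Compare {F1, F4}: freight cost 155 + fixed 155 = 310.
Compare {F3, F4, F5}: freight cost 172 + fixed 152 = 324.
All other subsets cost ≥ 305. Minimum total cost: 283.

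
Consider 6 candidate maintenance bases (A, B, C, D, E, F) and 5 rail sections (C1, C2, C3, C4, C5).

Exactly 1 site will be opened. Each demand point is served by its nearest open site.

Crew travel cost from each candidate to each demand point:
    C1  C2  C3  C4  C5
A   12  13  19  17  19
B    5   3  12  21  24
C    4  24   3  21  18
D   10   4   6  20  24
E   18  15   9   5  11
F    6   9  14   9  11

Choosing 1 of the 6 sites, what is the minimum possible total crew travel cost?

49

Open {F}.
  C1→F 6, C2→F 9, C3→F 14, C4→F 9, C5→F 11  ⇒ total 49.
Compare {E}: total 58.
Compare {D}: total 64.
No size-1 selection does better; minimum is 49.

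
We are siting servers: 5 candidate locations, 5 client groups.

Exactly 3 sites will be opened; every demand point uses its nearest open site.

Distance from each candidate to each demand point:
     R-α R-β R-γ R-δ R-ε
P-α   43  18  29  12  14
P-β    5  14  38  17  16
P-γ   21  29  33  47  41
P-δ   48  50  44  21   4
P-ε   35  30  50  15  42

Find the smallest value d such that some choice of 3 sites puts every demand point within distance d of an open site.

29

Open {P-α, P-β, P-γ}.
  Farthest demand point is R-γ at distance 29 (to P-α); all others are ≤ 29.
With {P-α, P-β, P-δ} the worst case is 29.
With {P-α, P-β, P-ε} the worst case is 29.
No size-3 selection achieves below 29.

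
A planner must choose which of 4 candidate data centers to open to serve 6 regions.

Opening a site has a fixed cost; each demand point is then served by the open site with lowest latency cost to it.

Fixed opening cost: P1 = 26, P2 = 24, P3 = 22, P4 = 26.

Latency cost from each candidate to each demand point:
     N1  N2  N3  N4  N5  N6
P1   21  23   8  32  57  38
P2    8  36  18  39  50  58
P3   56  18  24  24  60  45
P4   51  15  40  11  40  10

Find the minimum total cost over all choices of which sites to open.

152

Open {P2, P4}: assign each demand point to its cheapest open site.
  N1→P2 8, N2→P4 15, N3→P2 18, N4→P4 11, N5→P4 40, N6→P4 10
  latency cost 102, fixed 50 → total 152.
Compare {P1, P4}: latency cost 105 + fixed 52 = 157.
Compare {P1, P2, P4}: latency cost 92 + fixed 76 = 168.
Compare {P2, P3, P4}: latency cost 102 + fixed 72 = 174.
All other subsets cost ≥ 157. Minimum total cost: 152.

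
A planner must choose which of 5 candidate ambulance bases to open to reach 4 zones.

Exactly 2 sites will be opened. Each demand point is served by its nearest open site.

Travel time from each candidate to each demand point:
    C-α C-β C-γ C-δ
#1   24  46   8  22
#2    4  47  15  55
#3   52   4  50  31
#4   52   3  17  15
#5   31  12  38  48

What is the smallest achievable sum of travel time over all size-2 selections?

Open {#2, #4}.
  C-α→#2 4, C-β→#4 3, C-γ→#2 15, C-δ→#4 15  ⇒ total 37.
Compare {#1, #4}: total 50.
Compare {#2, #3}: total 54.
No size-2 selection does better; minimum is 37.

37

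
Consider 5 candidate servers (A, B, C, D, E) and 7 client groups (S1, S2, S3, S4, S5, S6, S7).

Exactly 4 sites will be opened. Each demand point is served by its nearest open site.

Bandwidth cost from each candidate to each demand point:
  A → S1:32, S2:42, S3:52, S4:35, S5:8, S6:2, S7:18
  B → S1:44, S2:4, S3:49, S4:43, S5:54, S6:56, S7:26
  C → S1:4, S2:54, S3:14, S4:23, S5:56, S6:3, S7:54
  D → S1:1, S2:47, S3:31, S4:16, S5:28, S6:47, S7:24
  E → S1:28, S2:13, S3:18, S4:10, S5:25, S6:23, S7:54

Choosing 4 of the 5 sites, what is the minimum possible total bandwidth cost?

Open {A, B, C, E}.
  S1→C 4, S2→B 4, S3→C 14, S4→E 10, S5→A 8, S6→A 2, S7→A 18  ⇒ total 60.
Compare {A, B, D, E}: total 61.
Compare {A, B, C, D}: total 63.
No size-4 selection does better; minimum is 60.

60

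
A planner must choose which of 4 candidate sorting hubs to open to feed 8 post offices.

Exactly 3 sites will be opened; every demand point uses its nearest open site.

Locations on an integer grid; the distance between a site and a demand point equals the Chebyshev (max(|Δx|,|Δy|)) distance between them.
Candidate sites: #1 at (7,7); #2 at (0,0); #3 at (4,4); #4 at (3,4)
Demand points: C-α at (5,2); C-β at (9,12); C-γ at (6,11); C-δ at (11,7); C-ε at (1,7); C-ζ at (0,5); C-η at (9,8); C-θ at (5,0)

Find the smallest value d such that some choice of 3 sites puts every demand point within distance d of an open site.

Open {#1, #2, #3}.
  Farthest demand point is C-β at distance 5 (to #1); all others are ≤ 5.
With {#1, #2, #4} the worst case is 5.
With {#1, #3, #4} the worst case is 5.
No size-3 selection achieves below 5.

5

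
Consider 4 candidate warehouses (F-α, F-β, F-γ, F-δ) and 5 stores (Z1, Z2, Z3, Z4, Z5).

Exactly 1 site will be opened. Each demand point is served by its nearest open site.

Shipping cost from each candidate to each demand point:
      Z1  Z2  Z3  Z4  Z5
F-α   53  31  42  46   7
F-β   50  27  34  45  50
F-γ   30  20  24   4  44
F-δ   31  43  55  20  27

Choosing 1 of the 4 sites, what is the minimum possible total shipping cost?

Open {F-γ}.
  Z1→F-γ 30, Z2→F-γ 20, Z3→F-γ 24, Z4→F-γ 4, Z5→F-γ 44  ⇒ total 122.
Compare {F-δ}: total 176.
Compare {F-α}: total 179.
No size-1 selection does better; minimum is 122.

122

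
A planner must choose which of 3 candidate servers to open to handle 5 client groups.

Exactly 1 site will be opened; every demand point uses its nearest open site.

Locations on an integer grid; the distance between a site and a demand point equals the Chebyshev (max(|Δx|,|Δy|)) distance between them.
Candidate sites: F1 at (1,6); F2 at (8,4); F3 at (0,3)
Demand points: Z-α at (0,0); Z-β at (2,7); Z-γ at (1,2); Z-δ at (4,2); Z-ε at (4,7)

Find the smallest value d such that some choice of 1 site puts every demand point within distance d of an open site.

4

Open {F3}.
  Farthest demand point is Z-β at distance 4 (to F3); all others are ≤ 4.
With {F1} the worst case is 6.
With {F2} the worst case is 8.
No size-1 selection achieves below 4.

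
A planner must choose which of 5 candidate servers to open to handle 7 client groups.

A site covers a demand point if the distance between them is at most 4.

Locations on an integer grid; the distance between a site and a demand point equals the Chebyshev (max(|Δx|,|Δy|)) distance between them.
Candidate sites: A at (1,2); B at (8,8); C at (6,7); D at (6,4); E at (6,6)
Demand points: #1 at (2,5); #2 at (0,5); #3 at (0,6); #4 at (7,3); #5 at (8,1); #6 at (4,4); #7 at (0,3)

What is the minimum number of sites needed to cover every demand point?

2

Coverage sets (demand points within 4 of each site):
  A: {#1, #2, #3, #6, #7}
  B: {#6}
  C: {#1, #4, #6}
  D: {#1, #4, #5, #6}
  E: {#1, #4, #6}
No single site covers all 7 demand points.
But {A, D} covers everything, so the minimum is 2.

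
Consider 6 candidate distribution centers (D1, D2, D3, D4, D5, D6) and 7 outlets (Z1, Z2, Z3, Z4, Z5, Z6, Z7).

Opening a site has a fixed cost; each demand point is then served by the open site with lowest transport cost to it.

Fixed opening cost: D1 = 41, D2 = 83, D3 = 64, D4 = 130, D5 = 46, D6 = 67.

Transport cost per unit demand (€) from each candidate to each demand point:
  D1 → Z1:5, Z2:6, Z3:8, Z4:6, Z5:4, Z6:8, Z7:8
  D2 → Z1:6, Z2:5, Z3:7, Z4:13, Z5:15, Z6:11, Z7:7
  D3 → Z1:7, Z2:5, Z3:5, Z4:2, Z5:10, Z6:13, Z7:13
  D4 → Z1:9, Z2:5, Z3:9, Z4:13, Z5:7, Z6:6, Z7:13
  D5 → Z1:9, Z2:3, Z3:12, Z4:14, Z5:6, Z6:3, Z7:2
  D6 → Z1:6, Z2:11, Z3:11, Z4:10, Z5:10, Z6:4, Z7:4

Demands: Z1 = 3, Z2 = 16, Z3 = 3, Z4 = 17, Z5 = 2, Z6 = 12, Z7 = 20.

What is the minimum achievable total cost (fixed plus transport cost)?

316

Open {D3, D5}: assign each demand point to its cheapest open site.
  Z1→D3 3×7=21, Z2→D5 16×3=48, Z3→D3 3×5=15, Z4→D3 17×2=34, Z5→D5 2×6=12, Z6→D5 12×3=36, Z7→D5 20×2=40
  transport cost 206, fixed 110 → total 316.
Compare {D1, D3, D5}: transport cost 196 + fixed 151 = 347.
Compare {D1, D5}: transport cost 273 + fixed 87 = 360.
Compare {D3, D5, D6}: transport cost 203 + fixed 177 = 380.
All other subsets cost ≥ 347. Minimum total cost: 316.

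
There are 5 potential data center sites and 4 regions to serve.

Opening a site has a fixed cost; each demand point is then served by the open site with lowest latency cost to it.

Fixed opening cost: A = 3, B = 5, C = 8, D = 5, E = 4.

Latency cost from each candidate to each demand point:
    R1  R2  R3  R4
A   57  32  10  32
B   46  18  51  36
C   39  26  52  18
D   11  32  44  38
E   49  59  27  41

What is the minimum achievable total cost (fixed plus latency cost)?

78

Open {A, B, C, D}: assign each demand point to its cheapest open site.
  R1→D 11, R2→B 18, R3→A 10, R4→C 18
  latency cost 57, fixed 21 → total 78.
Compare {A, C, D}: latency cost 65 + fixed 16 = 81.
Compare {A, B, C, D, E}: latency cost 57 + fixed 25 = 82.
Compare {A, B, D}: latency cost 71 + fixed 13 = 84.
All other subsets cost ≥ 81. Minimum total cost: 78.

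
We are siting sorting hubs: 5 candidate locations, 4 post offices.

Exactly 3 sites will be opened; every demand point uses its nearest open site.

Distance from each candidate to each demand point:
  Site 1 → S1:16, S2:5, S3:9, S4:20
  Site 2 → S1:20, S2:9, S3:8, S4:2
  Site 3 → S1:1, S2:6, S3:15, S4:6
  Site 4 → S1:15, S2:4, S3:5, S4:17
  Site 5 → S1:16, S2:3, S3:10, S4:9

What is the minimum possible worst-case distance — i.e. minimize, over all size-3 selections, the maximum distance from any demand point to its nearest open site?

5

Open {Site 2, Site 3, Site 4}.
  Farthest demand point is S3 at distance 5 (to Site 4); all others are ≤ 5.
With {Site 1, Site 3, Site 4} the worst case is 6.
With {Site 3, Site 4, Site 5} the worst case is 6.
No size-3 selection achieves below 5.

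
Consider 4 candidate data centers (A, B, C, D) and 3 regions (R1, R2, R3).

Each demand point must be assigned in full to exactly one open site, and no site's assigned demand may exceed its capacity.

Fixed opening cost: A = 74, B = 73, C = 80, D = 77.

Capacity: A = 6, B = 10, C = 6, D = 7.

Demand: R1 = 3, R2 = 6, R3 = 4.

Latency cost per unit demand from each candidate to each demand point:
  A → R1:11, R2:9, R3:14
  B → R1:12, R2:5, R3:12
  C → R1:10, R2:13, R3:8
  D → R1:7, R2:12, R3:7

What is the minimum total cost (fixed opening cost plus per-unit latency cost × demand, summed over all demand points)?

Open {B, D}; cheapest assignment that respects the capacities:
  B (cap 10, load 6): R2 — cost 6×5 = 30
  D (cap 7, load 7): R1, R3 — cost 3×7 + 4×7 = 49
  Shipping 79, fixed 150 → total 229.
  Any other capacity-feasible assignment to {B, D} ships for at least 79.
Compare {B, C}: its best feasible assignment gives total 251.
Compare {A, D}: its best feasible assignment gives total 254.
Every other set of open sites that can feasibly serve all demand totals ≥ 251 even under its best assignment. Minimum: 229.

229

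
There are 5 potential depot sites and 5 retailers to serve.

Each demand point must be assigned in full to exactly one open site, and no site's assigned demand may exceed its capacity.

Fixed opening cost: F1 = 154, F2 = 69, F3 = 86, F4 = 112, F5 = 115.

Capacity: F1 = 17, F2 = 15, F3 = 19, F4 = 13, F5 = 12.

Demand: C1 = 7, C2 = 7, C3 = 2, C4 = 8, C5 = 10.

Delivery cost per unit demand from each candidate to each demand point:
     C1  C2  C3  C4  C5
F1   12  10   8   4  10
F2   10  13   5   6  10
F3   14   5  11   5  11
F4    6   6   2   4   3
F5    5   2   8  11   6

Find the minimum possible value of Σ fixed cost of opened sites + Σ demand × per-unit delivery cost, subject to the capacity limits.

Open {F2, F3}; cheapest assignment that respects the capacities:
  F2 (cap 15, load 15): C1, C4 — cost 7×10 + 8×6 = 118
  F3 (cap 19, load 19): C2, C3, C5 — cost 7×5 + 2×11 + 10×11 = 167
  Shipping 285, fixed 155 → total 440.
  Any other capacity-feasible assignment to {F2, F3} ships for at least 285.
Compare {F2, F3, F4}: its best feasible assignment gives total 446.
Compare {F3, F4, F5}: its best feasible assignment gives total 457.
Every other set of open sites that can feasibly serve all demand totals ≥ 446 even under its best assignment. Minimum: 440.

440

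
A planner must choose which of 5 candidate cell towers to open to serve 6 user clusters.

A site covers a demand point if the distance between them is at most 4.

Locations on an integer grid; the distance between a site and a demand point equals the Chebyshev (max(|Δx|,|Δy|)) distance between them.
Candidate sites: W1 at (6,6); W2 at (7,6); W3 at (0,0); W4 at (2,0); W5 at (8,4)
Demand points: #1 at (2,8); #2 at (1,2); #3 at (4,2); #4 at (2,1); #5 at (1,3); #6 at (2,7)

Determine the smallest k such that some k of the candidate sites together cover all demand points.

2

Coverage sets (demand points within 4 of each site):
  W1: {#1, #3, #6}
  W2: {#3}
  W3: {#2, #3, #4, #5}
  W4: {#2, #3, #4, #5}
  W5: {#3}
No single site covers all 6 demand points.
But {W1, W3} covers everything, so the minimum is 2.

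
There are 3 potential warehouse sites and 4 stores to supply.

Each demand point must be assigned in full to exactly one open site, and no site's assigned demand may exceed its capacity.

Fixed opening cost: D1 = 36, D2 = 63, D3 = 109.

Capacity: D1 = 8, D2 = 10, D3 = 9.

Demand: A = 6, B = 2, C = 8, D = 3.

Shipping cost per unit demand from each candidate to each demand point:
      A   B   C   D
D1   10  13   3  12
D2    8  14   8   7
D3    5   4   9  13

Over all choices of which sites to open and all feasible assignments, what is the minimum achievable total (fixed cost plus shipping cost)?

291

Open {D1, D2, D3}; cheapest assignment that respects the capacities:
  D1 (cap 8, load 8): C — cost 8×3 = 24
  D2 (cap 10, load 3): D — cost 3×7 = 21
  D3 (cap 9, load 8): A, B — cost 6×5 + 2×4 = 38
  Shipping 83, fixed 208 → total 291.
  Any other capacity-feasible assignment to {D1, D2, D3} ships for at least 83.
Compare {D2, D3}: its best feasible assignment gives total 333.
Every other set of open sites that can feasibly serve all demand totals ≥ 333 even under its best assignment. Minimum: 291.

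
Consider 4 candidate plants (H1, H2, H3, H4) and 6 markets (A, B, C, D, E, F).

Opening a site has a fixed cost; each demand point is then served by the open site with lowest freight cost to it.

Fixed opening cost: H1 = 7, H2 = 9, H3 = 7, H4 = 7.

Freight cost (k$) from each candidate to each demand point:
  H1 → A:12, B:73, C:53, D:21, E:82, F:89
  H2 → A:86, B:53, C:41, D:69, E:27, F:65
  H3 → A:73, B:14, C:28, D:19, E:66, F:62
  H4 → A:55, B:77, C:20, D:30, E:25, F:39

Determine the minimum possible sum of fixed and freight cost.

Open {H1, H3, H4}: assign each demand point to its cheapest open site.
  A→H1 12, B→H3 14, C→H4 20, D→H3 19, E→H4 25, F→H4 39
  freight cost 129, fixed 21 → total 150.
Compare {H1, H2, H3, H4}: freight cost 129 + fixed 30 = 159.
Compare {H1, H2, H3}: freight cost 162 + fixed 23 = 185.
Compare {H3, H4}: freight cost 172 + fixed 14 = 186.
All other subsets cost ≥ 159. Minimum total cost: 150.

150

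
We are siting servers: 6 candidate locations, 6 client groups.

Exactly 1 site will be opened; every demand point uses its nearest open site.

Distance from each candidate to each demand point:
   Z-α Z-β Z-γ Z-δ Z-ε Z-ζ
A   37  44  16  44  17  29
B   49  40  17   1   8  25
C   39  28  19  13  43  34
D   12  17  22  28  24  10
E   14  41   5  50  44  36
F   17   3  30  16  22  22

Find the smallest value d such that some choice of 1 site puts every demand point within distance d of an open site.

28

Open {D}.
  Farthest demand point is Z-δ at distance 28 (to D); all others are ≤ 28.
With {F} the worst case is 30.
With {C} the worst case is 43.
No size-1 selection achieves below 28.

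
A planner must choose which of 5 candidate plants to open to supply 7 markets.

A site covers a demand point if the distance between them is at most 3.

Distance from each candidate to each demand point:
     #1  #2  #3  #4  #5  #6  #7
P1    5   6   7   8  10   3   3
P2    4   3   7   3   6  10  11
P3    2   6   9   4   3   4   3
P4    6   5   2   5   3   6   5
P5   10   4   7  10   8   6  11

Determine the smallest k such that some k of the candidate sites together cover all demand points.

Coverage sets (demand points within 3 of each site):
  P1: {#6, #7}
  P2: {#2, #4}
  P3: {#1, #5, #7}
  P4: {#3, #5}
  P5: {}
No 3 sites suffice: every size-3 union leaves at least one demand point uncovered.
But {P1, P2, P3, P4} covers everything, so the minimum is 4.

4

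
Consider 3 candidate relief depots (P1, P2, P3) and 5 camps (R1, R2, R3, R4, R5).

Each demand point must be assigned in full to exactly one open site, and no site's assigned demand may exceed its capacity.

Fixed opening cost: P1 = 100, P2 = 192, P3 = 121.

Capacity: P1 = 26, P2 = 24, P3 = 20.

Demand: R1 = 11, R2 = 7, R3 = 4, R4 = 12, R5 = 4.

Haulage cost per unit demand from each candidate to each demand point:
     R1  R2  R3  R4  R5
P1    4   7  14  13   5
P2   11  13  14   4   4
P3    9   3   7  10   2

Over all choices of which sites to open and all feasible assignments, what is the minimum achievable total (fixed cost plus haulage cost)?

470

Open {P1, P3}; cheapest assignment that respects the capacities:
  P1 (cap 26, load 18): R1, R2 — cost 11×4 + 7×7 = 93
  P3 (cap 20, load 20): R3, R4, R5 — cost 4×7 + 12×10 + 4×2 = 156
  Shipping 249, fixed 221 → total 470.
  Any other capacity-feasible assignment to {P1, P3} ships for at least 249.
Compare {P1, P2}: its best feasible assignment gives total 505.
Compare {P2, P3}: its best feasible assignment gives total 539.
Every other set of open sites that can feasibly serve all demand totals ≥ 505 even under its best assignment. Minimum: 470.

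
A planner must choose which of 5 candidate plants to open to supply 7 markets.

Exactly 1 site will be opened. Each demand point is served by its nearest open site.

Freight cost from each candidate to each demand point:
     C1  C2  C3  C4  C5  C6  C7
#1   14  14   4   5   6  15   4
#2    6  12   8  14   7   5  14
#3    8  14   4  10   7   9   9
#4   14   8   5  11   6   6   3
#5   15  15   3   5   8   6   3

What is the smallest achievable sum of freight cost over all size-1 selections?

53

Open {#4}.
  C1→#4 14, C2→#4 8, C3→#4 5, C4→#4 11, C5→#4 6, C6→#4 6, C7→#4 3  ⇒ total 53.
Compare {#5}: total 55.
Compare {#3}: total 61.
No size-1 selection does better; minimum is 53.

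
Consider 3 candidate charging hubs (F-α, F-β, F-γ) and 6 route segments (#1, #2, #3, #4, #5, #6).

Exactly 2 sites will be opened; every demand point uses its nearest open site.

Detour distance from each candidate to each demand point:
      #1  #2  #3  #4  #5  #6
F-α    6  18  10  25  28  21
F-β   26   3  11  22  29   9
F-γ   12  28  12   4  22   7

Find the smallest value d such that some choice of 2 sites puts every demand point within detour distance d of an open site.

22

Open {F-α, F-γ}.
  Farthest demand point is #5 at detour distance 22 (to F-γ); all others are ≤ 22.
With {F-β, F-γ} the worst case is 22.
With {F-α, F-β} the worst case is 28.
No size-2 selection achieves below 22.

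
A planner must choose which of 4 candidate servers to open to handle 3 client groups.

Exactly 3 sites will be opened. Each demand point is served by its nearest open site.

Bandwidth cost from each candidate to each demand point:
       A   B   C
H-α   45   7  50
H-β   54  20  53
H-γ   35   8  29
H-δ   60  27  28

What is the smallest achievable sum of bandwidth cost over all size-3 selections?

Open {H-α, H-γ, H-δ}.
  A→H-γ 35, B→H-α 7, C→H-δ 28  ⇒ total 70.
Compare {H-α, H-β, H-γ}: total 71.
Compare {H-β, H-γ, H-δ}: total 71.
No size-3 selection does better; minimum is 70.

70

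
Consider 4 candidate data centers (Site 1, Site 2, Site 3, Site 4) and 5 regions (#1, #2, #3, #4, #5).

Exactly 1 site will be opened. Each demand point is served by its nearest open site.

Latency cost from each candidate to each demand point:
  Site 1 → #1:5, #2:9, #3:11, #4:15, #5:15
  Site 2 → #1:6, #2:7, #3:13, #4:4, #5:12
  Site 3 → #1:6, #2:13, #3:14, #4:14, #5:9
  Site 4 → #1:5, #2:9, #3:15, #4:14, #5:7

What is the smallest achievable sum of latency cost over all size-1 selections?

42

Open {Site 2}.
  #1→Site 2 6, #2→Site 2 7, #3→Site 2 13, #4→Site 2 4, #5→Site 2 12  ⇒ total 42.
Compare {Site 4}: total 50.
Compare {Site 1}: total 55.
No size-1 selection does better; minimum is 42.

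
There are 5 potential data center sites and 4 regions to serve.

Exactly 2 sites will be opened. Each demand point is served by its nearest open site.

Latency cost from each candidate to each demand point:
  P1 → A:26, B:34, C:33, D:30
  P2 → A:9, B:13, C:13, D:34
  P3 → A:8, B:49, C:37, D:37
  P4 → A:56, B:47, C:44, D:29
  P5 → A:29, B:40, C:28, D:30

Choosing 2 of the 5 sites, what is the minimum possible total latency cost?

64

Open {P2, P4}.
  A→P2 9, B→P2 13, C→P2 13, D→P4 29  ⇒ total 64.
Compare {P1, P2}: total 65.
Compare {P2, P5}: total 65.
No size-2 selection does better; minimum is 64.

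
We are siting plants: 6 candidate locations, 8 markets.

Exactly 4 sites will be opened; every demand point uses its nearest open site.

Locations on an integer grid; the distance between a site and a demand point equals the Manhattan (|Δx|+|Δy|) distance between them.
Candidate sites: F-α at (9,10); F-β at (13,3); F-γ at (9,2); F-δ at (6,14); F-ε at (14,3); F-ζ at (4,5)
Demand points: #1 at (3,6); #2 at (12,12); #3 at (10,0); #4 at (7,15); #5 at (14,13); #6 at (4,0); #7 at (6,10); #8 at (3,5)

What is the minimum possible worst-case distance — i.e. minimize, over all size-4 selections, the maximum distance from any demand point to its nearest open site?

Open {F-α, F-β, F-γ, F-ζ}.
  Farthest demand point is #5 at distance 8 (to F-α); all others are ≤ 8.
With {F-α, F-β, F-δ, F-ζ} the worst case is 8.
With {F-α, F-β, F-ε, F-ζ} the worst case is 8.
No size-4 selection achieves below 8.

8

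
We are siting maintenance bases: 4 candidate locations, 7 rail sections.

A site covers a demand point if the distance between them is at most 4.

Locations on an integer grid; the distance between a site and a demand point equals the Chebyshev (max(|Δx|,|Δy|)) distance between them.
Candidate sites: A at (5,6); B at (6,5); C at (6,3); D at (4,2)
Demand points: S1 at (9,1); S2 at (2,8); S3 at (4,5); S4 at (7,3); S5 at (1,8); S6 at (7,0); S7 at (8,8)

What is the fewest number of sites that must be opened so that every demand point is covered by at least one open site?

2

Coverage sets (demand points within 4 of each site):
  A: {S2, S3, S4, S5, S7}
  B: {S1, S2, S3, S4, S7}
  C: {S1, S3, S4, S6}
  D: {S3, S4, S6}
No single site covers all 7 demand points.
But {A, C} covers everything, so the minimum is 2.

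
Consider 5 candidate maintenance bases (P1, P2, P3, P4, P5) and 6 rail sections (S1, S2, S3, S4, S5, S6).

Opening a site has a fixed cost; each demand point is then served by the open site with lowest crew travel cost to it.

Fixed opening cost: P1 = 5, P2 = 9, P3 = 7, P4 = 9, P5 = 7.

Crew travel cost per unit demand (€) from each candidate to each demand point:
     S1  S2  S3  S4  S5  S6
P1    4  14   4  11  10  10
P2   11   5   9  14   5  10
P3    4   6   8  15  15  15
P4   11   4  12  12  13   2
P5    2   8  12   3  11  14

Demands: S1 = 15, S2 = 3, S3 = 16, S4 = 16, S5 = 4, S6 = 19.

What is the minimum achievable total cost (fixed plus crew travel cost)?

Open {P1, P2, P4, P5}: assign each demand point to its cheapest open site.
  S1→P5 15×2=30, S2→P4 3×4=12, S3→P1 16×4=64, S4→P5 16×3=48, S5→P2 4×5=20, S6→P4 19×2=38
  crew travel cost 212, fixed 30 → total 242.
Compare {P1, P2, P3, P4, P5}: crew travel cost 212 + fixed 37 = 249.
Compare {P1, P4, P5}: crew travel cost 232 + fixed 21 = 253.
Compare {P1, P3, P4, P5}: crew travel cost 232 + fixed 28 = 260.
All other subsets cost ≥ 249. Minimum total cost: 242.

242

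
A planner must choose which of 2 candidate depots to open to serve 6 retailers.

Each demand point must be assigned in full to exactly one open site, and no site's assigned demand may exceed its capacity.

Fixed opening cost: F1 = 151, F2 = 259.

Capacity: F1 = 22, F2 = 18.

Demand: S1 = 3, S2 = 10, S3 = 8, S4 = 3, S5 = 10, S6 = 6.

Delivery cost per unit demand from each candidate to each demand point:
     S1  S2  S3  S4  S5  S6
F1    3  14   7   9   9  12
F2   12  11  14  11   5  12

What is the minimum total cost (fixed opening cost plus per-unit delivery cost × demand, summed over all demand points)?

Open {F1, F2}; cheapest assignment that respects the capacities:
  F1 (cap 22, load 22): S1, S2, S4, S6 — cost 3×3 + 10×14 + 3×9 + 6×12 = 248
  F2 (cap 18, load 18): S3, S5 — cost 8×14 + 10×5 = 162
  Shipping 410, fixed 410 → total 820.
  Any other capacity-feasible assignment to {F1, F2} ships for at least 410.
Total demand is 40 and no other set of sites has combined capacity ≥ 40, so {F1, F2} is the only feasible choice of open sites. Minimum: 820.

820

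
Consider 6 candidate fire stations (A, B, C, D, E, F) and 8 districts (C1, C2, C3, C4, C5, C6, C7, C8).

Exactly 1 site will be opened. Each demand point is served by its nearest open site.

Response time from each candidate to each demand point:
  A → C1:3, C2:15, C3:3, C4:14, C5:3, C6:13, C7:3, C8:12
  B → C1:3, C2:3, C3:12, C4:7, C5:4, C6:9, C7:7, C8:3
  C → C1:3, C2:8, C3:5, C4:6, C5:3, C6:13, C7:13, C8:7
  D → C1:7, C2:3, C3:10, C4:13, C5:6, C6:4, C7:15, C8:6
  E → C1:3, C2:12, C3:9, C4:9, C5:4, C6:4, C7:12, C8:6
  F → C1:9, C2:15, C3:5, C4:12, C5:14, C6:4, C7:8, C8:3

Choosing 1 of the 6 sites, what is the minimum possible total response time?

48

Open {B}.
  C1→B 3, C2→B 3, C3→B 12, C4→B 7, C5→B 4, C6→B 9, C7→B 7, C8→B 3  ⇒ total 48.
Compare {C}: total 58.
Compare {E}: total 59.
No size-1 selection does better; minimum is 48.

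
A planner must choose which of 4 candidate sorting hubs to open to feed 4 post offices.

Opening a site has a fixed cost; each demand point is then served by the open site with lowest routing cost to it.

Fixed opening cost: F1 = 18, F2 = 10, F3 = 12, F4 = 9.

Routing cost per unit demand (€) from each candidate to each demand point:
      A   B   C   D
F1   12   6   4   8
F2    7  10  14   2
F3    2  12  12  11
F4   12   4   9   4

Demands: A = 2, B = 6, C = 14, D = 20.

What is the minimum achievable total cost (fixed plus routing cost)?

Open {F1, F2, F4}: assign each demand point to its cheapest open site.
  A→F2 2×7=14, B→F4 6×4=24, C→F1 14×4=56, D→F2 20×2=40
  routing cost 134, fixed 37 → total 171.
Compare {F1, F2, F3, F4}: routing cost 124 + fixed 49 = 173.
Compare {F1, F2}: routing cost 146 + fixed 28 = 174.
Compare {F1, F2, F3}: routing cost 136 + fixed 40 = 176.
All other subsets cost ≥ 173. Minimum total cost: 171.

171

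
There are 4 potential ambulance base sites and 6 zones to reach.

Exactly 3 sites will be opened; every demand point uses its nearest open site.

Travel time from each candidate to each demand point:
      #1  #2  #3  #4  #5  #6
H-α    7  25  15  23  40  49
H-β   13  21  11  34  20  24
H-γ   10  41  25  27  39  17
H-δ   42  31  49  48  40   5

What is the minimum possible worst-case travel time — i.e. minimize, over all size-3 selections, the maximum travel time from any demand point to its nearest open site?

23

Open {H-α, H-β, H-γ}.
  Farthest demand point is #4 at travel time 23 (to H-α); all others are ≤ 23.
With {H-α, H-β, H-δ} the worst case is 23.
With {H-β, H-γ, H-δ} the worst case is 27.
No size-3 selection achieves below 23.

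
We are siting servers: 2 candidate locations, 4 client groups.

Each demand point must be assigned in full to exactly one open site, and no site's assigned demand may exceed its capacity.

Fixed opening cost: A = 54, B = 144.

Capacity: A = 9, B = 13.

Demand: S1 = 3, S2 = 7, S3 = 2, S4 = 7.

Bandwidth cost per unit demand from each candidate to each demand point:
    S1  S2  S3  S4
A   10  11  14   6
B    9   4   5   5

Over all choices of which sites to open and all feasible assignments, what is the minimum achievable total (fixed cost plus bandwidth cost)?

305

Open {A, B}; cheapest assignment that respects the capacities:
  A (cap 9, load 7): S4 — cost 7×6 = 42
  B (cap 13, load 12): S1, S2, S3 — cost 3×9 + 7×4 + 2×5 = 65
  Shipping 107, fixed 198 → total 305.
  Any other capacity-feasible assignment to {A, B} ships for at least 107.
Total demand is 19 and no other set of sites has combined capacity ≥ 19, so {A, B} is the only feasible choice of open sites. Minimum: 305.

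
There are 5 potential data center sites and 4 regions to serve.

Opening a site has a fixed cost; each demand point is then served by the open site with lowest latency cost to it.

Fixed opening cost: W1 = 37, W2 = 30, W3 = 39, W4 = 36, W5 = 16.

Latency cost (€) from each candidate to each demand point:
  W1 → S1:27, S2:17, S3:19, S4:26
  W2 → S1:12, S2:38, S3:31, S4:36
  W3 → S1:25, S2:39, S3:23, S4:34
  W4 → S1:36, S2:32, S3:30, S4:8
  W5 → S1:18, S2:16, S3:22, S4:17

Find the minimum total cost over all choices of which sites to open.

89

Open {W5}: assign each demand point to its cheapest open site.
  S1→W5 18, S2→W5 16, S3→W5 22, S4→W5 17
  latency cost 73, fixed 16 → total 89.
Compare {W2, W5}: latency cost 67 + fixed 46 = 113.
Compare {W4, W5}: latency cost 64 + fixed 52 = 116.
Compare {W1, W5}: latency cost 70 + fixed 53 = 123.
All other subsets cost ≥ 113. Minimum total cost: 89.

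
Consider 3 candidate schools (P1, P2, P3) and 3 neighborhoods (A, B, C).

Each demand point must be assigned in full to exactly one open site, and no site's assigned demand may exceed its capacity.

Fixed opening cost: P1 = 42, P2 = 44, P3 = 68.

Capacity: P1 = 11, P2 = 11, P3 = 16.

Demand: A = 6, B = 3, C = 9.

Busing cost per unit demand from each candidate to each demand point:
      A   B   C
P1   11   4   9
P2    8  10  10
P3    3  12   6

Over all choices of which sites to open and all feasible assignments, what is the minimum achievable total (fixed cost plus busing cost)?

194

Open {P1, P3}; cheapest assignment that respects the capacities:
  P1 (cap 11, load 3): B — cost 3×4 = 12
  P3 (cap 16, load 15): A, C — cost 6×3 + 9×6 = 72
  Shipping 84, fixed 110 → total 194.
  Any other capacity-feasible assignment to {P1, P3} ships for at least 84.
Compare {P2, P3}: its best feasible assignment gives total 214.
Compare {P1, P2, P3}: its best feasible assignment gives total 238.
Every other set of open sites that can feasibly serve all demand totals ≥ 214 even under its best assignment. Minimum: 194.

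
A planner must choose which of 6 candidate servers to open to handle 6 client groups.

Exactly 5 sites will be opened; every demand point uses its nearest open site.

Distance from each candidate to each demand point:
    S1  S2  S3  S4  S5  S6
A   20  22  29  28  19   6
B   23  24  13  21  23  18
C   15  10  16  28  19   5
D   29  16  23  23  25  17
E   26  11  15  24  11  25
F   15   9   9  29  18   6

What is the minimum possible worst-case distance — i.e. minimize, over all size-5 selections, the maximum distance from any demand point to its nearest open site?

21

Open {A, B, C, D, E}.
  Farthest demand point is S4 at distance 21 (to B); all others are ≤ 21.
With {A, B, C, D, F} the worst case is 21.
With {A, B, C, E, F} the worst case is 21.
No size-5 selection achieves below 21.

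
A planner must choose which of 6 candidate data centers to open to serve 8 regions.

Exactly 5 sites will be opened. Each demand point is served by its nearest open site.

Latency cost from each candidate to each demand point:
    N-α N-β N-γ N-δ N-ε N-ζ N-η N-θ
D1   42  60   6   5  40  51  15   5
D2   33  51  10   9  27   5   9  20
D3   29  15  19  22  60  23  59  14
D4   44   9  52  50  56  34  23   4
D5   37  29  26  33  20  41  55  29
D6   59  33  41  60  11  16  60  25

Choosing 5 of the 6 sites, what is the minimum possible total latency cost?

Open {D1, D2, D3, D4, D6}.
  N-α→D3 29, N-β→D4 9, N-γ→D1 6, N-δ→D1 5, N-ε→D6 11, N-ζ→D2 5, N-η→D2 9, N-θ→D4 4  ⇒ total 78.
Compare {D1, D2, D4, D5, D6}: total 82.
Compare {D1, D2, D3, D5, D6}: total 85.
No size-5 selection does better; minimum is 78.

78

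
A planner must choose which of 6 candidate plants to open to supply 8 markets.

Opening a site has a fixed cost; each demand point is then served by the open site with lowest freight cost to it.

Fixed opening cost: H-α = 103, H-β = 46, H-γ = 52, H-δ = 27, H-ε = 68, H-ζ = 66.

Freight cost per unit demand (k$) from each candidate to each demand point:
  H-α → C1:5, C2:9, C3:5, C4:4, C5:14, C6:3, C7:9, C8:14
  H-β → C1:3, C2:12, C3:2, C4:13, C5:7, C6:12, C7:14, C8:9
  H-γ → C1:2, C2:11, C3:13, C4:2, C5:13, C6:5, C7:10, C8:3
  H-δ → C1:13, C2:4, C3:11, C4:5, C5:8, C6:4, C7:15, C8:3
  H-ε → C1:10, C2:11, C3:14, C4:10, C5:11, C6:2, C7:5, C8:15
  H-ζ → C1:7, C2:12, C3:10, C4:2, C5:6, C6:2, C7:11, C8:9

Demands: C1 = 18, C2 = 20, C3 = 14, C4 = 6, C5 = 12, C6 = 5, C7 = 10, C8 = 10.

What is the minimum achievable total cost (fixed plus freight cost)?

507

Open {H-β, H-δ, H-ε}: assign each demand point to its cheapest open site.
  C1→H-β 18×3=54, C2→H-δ 20×4=80, C3→H-β 14×2=28, C4→H-δ 6×5=30, C5→H-β 12×7=84, C6→H-ε 5×2=10, C7→H-ε 10×5=50, C8→H-δ 10×3=30
  freight cost 366, fixed 141 → total 507.
Compare {H-β, H-γ, H-δ}: freight cost 390 + fixed 125 = 515.
Compare {H-β, H-γ, H-δ, H-ε}: freight cost 330 + fixed 193 = 523.
Compare {H-β, H-δ, H-ζ}: freight cost 396 + fixed 139 = 535.
All other subsets cost ≥ 515. Minimum total cost: 507.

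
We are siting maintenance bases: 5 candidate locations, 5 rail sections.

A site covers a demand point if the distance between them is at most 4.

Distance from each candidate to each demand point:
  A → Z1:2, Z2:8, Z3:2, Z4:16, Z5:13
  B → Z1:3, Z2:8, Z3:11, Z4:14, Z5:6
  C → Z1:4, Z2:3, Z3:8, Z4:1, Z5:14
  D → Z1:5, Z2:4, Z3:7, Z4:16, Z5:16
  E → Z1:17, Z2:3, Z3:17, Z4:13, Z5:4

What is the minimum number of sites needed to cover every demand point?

3

Coverage sets (demand points within 4 of each site):
  A: {Z1, Z3}
  B: {Z1}
  C: {Z1, Z2, Z4}
  D: {Z2}
  E: {Z2, Z5}
No 2 sites suffice: every size-2 union leaves at least one demand point uncovered.
But {A, C, E} covers everything, so the minimum is 3.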